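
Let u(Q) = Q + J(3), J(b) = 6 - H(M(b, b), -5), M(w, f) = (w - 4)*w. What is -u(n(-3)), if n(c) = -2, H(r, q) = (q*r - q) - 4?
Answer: 12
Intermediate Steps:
M(w, f) = w*(-4 + w) (M(w, f) = (-4 + w)*w = w*(-4 + w))
H(r, q) = -4 - q + q*r (H(r, q) = (-q + q*r) - 4 = -4 - q + q*r)
J(b) = 5 + 5*b*(-4 + b) (J(b) = 6 - (-4 - 1*(-5) - 5*b*(-4 + b)) = 6 - (-4 + 5 - 5*b*(-4 + b)) = 6 - (1 - 5*b*(-4 + b)) = 6 + (-1 + 5*b*(-4 + b)) = 5 + 5*b*(-4 + b))
u(Q) = -10 + Q (u(Q) = Q + (5 + 5*3*(-4 + 3)) = Q + (5 + 5*3*(-1)) = Q + (5 - 15) = Q - 10 = -10 + Q)
-u(n(-3)) = -(-10 - 2) = -1*(-12) = 12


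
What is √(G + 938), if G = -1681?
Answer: I*√743 ≈ 27.258*I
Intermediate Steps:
√(G + 938) = √(-1681 + 938) = √(-743) = I*√743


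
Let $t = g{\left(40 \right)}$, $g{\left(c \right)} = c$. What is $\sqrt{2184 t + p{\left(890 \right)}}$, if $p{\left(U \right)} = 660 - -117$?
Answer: $3 \sqrt{9793} \approx 296.88$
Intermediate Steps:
$t = 40$
$p{\left(U \right)} = 777$ ($p{\left(U \right)} = 660 + 117 = 777$)
$\sqrt{2184 t + p{\left(890 \right)}} = \sqrt{2184 \cdot 40 + 777} = \sqrt{87360 + 777} = \sqrt{88137} = 3 \sqrt{9793}$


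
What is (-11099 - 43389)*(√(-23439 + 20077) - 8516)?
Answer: 464019808 - 2234008*I*√2 ≈ 4.6402e+8 - 3.1594e+6*I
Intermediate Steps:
(-11099 - 43389)*(√(-23439 + 20077) - 8516) = -54488*(√(-3362) - 8516) = -54488*(41*I*√2 - 8516) = -54488*(-8516 + 41*I*√2) = 464019808 - 2234008*I*√2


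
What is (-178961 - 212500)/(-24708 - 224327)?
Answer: 391461/249035 ≈ 1.5719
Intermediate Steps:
(-178961 - 212500)/(-24708 - 224327) = -391461/(-249035) = -391461*(-1/249035) = 391461/249035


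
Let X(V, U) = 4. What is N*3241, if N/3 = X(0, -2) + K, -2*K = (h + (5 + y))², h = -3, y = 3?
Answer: -165291/2 ≈ -82646.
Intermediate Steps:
K = -25/2 (K = -(-3 + (5 + 3))²/2 = -(-3 + 8)²/2 = -½*5² = -½*25 = -25/2 ≈ -12.500)
N = -51/2 (N = 3*(4 - 25/2) = 3*(-17/2) = -51/2 ≈ -25.500)
N*3241 = -51/2*3241 = -165291/2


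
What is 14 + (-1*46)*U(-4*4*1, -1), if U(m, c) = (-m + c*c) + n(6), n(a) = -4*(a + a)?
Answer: 1440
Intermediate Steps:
n(a) = -8*a
U(m, c) = -48 + c² - m (U(m, c) = (-m + c*c) - 8*6 = (-m + c²) - 48 = (c² - m) - 48 = -48 + c² - m)
14 + (-1*46)*U(-4*4*1, -1) = 14 + (-1*46)*(-48 + (-1)² - (-4*4)) = 14 - 46*(-48 + 1 - (-16)) = 14 - 46*(-48 + 1 - 1*(-16)) = 14 - 46*(-48 + 1 + 16) = 14 - 46*(-31) = 14 + 1426 = 1440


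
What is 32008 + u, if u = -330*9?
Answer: 29038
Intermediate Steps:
u = -2970
32008 + u = 32008 - 2970 = 29038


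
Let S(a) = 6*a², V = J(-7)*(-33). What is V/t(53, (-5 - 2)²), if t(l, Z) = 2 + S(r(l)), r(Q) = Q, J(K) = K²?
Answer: -33/344 ≈ -0.095930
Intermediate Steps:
V = -1617 (V = (-7)²*(-33) = 49*(-33) = -1617)
t(l, Z) = 2 + 6*l²
V/t(53, (-5 - 2)²) = -1617/(2 + 6*53²) = -1617/(2 + 6*2809) = -1617/(2 + 16854) = -1617/16856 = -1617*1/16856 = -33/344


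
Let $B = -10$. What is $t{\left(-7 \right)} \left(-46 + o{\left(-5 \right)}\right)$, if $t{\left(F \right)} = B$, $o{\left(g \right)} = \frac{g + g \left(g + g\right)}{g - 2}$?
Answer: $\frac{3670}{7} \approx 524.29$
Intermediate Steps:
$o{\left(g \right)} = \frac{g + 2 g^{2}}{-2 + g}$ ($o{\left(g \right)} = \frac{g + g 2 g}{-2 + g} = \frac{g + 2 g^{2}}{-2 + g}$)
$t{\left(F \right)} = -10$
$t{\left(-7 \right)} \left(-46 + o{\left(-5 \right)}\right) = - 10 \left(-46 - \frac{5 \left(1 + 2 \left(-5\right)\right)}{-2 - 5}\right) = - 10 \left(-46 - \frac{5 \left(1 - 10\right)}{-7}\right) = - 10 \left(-46 - \left(- \frac{5}{7}\right) \left(-9\right)\right) = - 10 \left(-46 - \frac{45}{7}\right) = \left(-10\right) \left(- \frac{367}{7}\right) = \frac{3670}{7}$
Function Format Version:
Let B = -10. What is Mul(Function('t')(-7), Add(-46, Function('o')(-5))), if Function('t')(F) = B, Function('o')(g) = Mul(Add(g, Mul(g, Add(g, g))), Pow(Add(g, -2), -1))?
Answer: Rational(3670, 7) ≈ 524.29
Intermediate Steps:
Function('o')(g) = Mul(Pow(Add(-2, g), -1), Add(g, Mul(2, Pow(g, 2)))) (Function('o')(g) = Mul(Add(g, Mul(g, Mul(2, g))), Pow(Add(-2, g), -1)) = Mul(Add(g, Mul(2, Pow(g, 2))), Pow(Add(-2, g), -1)) = Mul(Pow(Add(-2, g), -1), Add(g, Mul(2, Pow(g, 2)))))
Function('t')(F) = -10
Mul(Function('t')(-7), Add(-46, Function('o')(-5))) = Mul(-10, Add(-46, Mul(-5, Pow(Add(-2, -5), -1), Add(1, Mul(2, -5))))) = Mul(-10, Add(-46, Mul(-5, Pow(-7, -1), Add(1, -10)))) = Mul(-10, Add(-46, Mul(-5, Rational(-1, 7), -9))) = Mul(-10, Add(-46, Rational(-45, 7))) = Mul(-10, Rational(-367, 7)) = Rational(3670, 7)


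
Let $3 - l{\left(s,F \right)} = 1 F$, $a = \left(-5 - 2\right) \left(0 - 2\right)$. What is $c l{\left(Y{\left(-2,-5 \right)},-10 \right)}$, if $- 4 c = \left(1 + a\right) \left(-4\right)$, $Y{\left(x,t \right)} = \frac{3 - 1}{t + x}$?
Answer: $195$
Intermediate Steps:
$Y{\left(x,t \right)} = \frac{2}{t + x}$
$a = 14$ ($a = \left(-7\right) \left(-2\right) = 14$)
$l{\left(s,F \right)} = 3 - F$ ($l{\left(s,F \right)} = 3 - 1 F = 3 - F$)
$c = 15$ ($c = - \frac{\left(1 + 14\right) \left(-4\right)}{4} = - \frac{15 \left(-4\right)}{4} = \left(- \frac{1}{4}\right) \left(-60\right) = 15$)
$c l{\left(Y{\left(-2,-5 \right)},-10 \right)} = 15 \left(3 - -10\right) = 15 \left(3 + 10\right) = 15 \cdot 13 = 195$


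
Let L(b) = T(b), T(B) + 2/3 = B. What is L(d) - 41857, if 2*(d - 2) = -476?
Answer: -126281/3 ≈ -42094.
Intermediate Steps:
d = -236 (d = 2 + (½)*(-476) = 2 - 238 = -236)
T(B) = -⅔ + B
L(b) = -⅔ + b
L(d) - 41857 = (-⅔ - 236) - 41857 = -710/3 - 41857 = -126281/3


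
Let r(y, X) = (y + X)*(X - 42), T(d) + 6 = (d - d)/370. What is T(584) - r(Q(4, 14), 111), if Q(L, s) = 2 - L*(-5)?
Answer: -9183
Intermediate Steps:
Q(L, s) = 2 + 5*L (Q(L, s) = 2 - (-5)*L = 2 + 5*L)
T(d) = -6 (T(d) = -6 + (d - d)/370 = -6 + 0*(1/370) = -6 + 0 = -6)
r(y, X) = (-42 + X)*(X + y) (r(y, X) = (X + y)*(-42 + X) = (-42 + X)*(X + y))
T(584) - r(Q(4, 14), 111) = -6 - (111² - 42*111 - 42*(2 + 5*4) + 111*(2 + 5*4)) = -6 - (12321 - 4662 - 42*(2 + 20) + 111*(2 + 20)) = -6 - (12321 - 4662 - 42*22 + 111*22) = -6 - (12321 - 4662 - 924 + 2442) = -6 - 9177 = -9183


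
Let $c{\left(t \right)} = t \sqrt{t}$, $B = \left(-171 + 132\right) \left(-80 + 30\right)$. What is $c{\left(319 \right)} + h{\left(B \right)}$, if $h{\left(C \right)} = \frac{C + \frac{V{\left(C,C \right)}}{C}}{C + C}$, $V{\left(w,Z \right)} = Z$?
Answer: $\frac{1951}{3900} + 319 \sqrt{319} \approx 5698.0$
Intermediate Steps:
$B = 1950$ ($B = \left(-39\right) \left(-50\right) = 1950$)
$c{\left(t \right)} = t^{\frac{3}{2}}$
$h{\left(C \right)} = \frac{1 + C}{2 C}$ ($h{\left(C \right)} = \frac{C + \frac{C}{C}}{C + C} = \frac{C + 1}{2 C} = \left(1 + C\right) \frac{1}{2 C} = \frac{1 + C}{2 C}$)
$c{\left(319 \right)} + h{\left(B \right)} = 319^{\frac{3}{2}} + \frac{1 + 1950}{2 \cdot 1950} = 319 \sqrt{319} + \frac{1}{2} \cdot \frac{1}{1950} \cdot 1951 = 319 \sqrt{319} + \frac{1951}{3900} = \frac{1951}{3900} + 319 \sqrt{319}$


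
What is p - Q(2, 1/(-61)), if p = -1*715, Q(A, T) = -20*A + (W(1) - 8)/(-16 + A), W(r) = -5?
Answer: -9463/14 ≈ -675.93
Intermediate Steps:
Q(A, T) = -20*A - 13/(-16 + A) (Q(A, T) = -20*A + (-5 - 8)/(-16 + A) = -20*A - 13/(-16 + A))
p = -715
p - Q(2, 1/(-61)) = -715 - (-13 - 20*2² + 320*2)/(-16 + 2) = -715 - (-13 - 20*4 + 640)/(-14) = -715 - (-1)*(-13 - 80 + 640)/14 = -715 - (-1)*547/14 = -715 - 1*(-547/14) = -715 + 547/14 = -9463/14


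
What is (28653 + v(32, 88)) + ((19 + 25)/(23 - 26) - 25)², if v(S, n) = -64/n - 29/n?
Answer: 23938507/792 ≈ 30225.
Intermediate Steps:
v(S, n) = -93/n
(28653 + v(32, 88)) + ((19 + 25)/(23 - 26) - 25)² = (28653 - 93/88) + ((19 + 25)/(23 - 26) - 25)² = (28653 - 93*1/88) + (44/(-3) - 25)² = (28653 - 93/88) + (44*(-⅓) - 25)² = 2521371/88 + (-44/3 - 25)² = 2521371/88 + (-119/3)² = 2521371/88 + 14161/9 = 23938507/792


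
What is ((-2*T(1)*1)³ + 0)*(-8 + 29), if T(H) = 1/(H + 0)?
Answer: -168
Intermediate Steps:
T(H) = 1/H
((-2*T(1)*1)³ + 0)*(-8 + 29) = ((-2/1*1)³ + 0)*(-8 + 29) = ((-2*1*1)³ + 0)*21 = ((-2*1)³ + 0)*21 = ((-2)³ + 0)*21 = (-8 + 0)*21 = -8*21 = -168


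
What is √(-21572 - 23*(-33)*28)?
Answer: 8*I*√5 ≈ 17.889*I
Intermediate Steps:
√(-21572 - 23*(-33)*28) = √(-21572 + 759*28) = √(-21572 + 21252) = √(-320) = 8*I*√5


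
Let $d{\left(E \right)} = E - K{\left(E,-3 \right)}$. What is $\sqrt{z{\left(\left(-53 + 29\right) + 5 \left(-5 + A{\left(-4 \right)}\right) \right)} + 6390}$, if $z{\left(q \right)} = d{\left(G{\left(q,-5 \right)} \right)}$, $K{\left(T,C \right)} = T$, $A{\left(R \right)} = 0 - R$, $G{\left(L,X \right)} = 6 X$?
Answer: $3 \sqrt{710} \approx 79.938$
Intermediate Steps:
$A{\left(R \right)} = - R$
$d{\left(E \right)} = 0$ ($d{\left(E \right)} = E - E = 0$)
$z{\left(q \right)} = 0$
$\sqrt{z{\left(\left(-53 + 29\right) + 5 \left(-5 + A{\left(-4 \right)}\right) \right)} + 6390} = \sqrt{0 + 6390} = \sqrt{6390} = 3 \sqrt{710}$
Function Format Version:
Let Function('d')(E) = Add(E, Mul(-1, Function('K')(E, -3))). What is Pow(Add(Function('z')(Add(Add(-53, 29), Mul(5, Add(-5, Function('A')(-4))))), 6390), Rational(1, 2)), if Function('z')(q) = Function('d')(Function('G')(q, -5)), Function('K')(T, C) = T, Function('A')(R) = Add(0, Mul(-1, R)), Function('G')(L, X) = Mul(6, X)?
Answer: Mul(3, Pow(710, Rational(1, 2))) ≈ 79.938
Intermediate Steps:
Function('A')(R) = Mul(-1, R)
Function('d')(E) = 0 (Function('d')(E) = Add(E, Mul(-1, E)) = 0)
Function('z')(q) = 0
Pow(Add(Function('z')(Add(Add(-53, 29), Mul(5, Add(-5, Function('A')(-4))))), 6390), Rational(1, 2)) = Pow(Add(0, 6390), Rational(1, 2)) = Pow(6390, Rational(1, 2)) = Mul(3, Pow(710, Rational(1, 2)))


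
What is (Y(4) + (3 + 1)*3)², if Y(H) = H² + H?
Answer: 1024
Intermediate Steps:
Y(H) = H + H²
(Y(4) + (3 + 1)*3)² = (4*(1 + 4) + (3 + 1)*3)² = (4*5 + 4*3)² = (20 + 12)² = 32² = 1024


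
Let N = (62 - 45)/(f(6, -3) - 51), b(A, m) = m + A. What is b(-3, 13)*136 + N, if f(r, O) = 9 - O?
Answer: 53023/39 ≈ 1359.6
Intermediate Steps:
b(A, m) = A + m
N = -17/39 (N = (62 - 45)/((9 - 1*(-3)) - 51) = 17/((9 + 3) - 51) = 17/(12 - 51) = 17/(-39) = 17*(-1/39) = -17/39 ≈ -0.43590)
b(-3, 13)*136 + N = (-3 + 13)*136 - 17/39 = 10*136 - 17/39 = 1360 - 17/39 = 53023/39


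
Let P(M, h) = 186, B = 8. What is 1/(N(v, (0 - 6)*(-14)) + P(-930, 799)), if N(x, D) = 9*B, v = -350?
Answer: 1/258 ≈ 0.0038760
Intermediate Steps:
N(x, D) = 72 (N(x, D) = 9*8 = 72)
1/(N(v, (0 - 6)*(-14)) + P(-930, 799)) = 1/(72 + 186) = 1/258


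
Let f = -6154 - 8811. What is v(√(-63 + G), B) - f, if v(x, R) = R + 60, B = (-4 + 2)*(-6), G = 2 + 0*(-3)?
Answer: 15037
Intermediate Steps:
G = 2 (G = 2 + 0 = 2)
f = -14965
B = 12 (B = -2*(-6) = 12)
v(x, R) = 60 + R
v(√(-63 + G), B) - f = (60 + 12) - 1*(-14965) = 72 + 14965 = 15037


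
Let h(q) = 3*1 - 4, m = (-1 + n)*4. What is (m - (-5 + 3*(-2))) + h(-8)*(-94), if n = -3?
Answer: 89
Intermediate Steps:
m = -16 (m = (-1 - 3)*4 = -4*4 = -16)
h(q) = -1 (h(q) = 3 - 4 = -1)
(m - (-5 + 3*(-2))) + h(-8)*(-94) = (-16 - (-5 + 3*(-2))) - 1*(-94) = (-16 - (-5 - 6)) + 94 = (-16 - 1*(-11)) + 94 = (-16 + 11) + 94 = -5 + 94 = 89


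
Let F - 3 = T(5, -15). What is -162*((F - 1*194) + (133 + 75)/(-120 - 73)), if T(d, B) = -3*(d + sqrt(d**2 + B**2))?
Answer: 6474492/193 + 2430*sqrt(10) ≈ 41231.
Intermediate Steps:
T(d, B) = -3*d - 3*sqrt(B**2 + d**2) (T(d, B) = -3*(d + sqrt(B**2 + d**2)) = -3*d - 3*sqrt(B**2 + d**2))
F = -12 - 15*sqrt(10) (F = 3 + (-3*5 - 3*sqrt((-15)**2 + 5**2)) = 3 + (-15 - 3*sqrt(225 + 25)) = 3 + (-15 - 15*sqrt(10)) = -12 - 15*sqrt(10) ≈ -59.434)
-162*((F - 1*194) + (133 + 75)/(-120 - 73)) = -162*(((-12 - 15*sqrt(10)) - 1*194) + (133 + 75)/(-120 - 73)) = -162*(((-12 - 15*sqrt(10)) - 194) + 208/(-193)) = -162*((-206 - 15*sqrt(10)) + 208*(-1/193)) = -162*((-206 - 15*sqrt(10)) - 208/193) = -162*(-39966/193 - 15*sqrt(10)) = 6474492/193 + 2430*sqrt(10)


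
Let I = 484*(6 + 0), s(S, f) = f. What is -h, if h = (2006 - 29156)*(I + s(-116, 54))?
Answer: 80309700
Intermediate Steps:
I = 2904 (I = 484*6 = 2904)
h = -80309700 (h = (2006 - 29156)*(2904 + 54) = -27150*2958 = -80309700)
-h = -1*(-80309700) = 80309700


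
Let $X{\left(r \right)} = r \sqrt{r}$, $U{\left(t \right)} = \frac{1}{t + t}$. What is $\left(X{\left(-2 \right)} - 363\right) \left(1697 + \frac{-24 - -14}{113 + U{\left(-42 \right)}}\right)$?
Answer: $- \frac{5846255481}{9491} - \frac{32210774 i \sqrt{2}}{9491} \approx -6.1598 \cdot 10^{5} - 4799.6 i$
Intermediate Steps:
$U{\left(t \right)} = \frac{1}{2 t}$
$X{\left(r \right)} = r^{\frac{3}{2}}$
$\left(X{\left(-2 \right)} - 363\right) \left(1697 + \frac{-24 - -14}{113 + U{\left(-42 \right)}}\right) = \left(\left(-2\right)^{\frac{3}{2}} - 363\right) \left(1697 + \frac{-24 - -14}{113 + \frac{1}{2 \left(-42\right)}}\right) = \left(- 2 i \sqrt{2} - 363\right) \left(1697 + \frac{-24 + 14}{113 + \frac{1}{2} \left(- \frac{1}{42}\right)}\right) = \left(-363 - 2 i \sqrt{2}\right) \left(1697 - \frac{10}{113 - \frac{1}{84}}\right) = \left(-363 - 2 i \sqrt{2}\right) \left(1697 - \frac{10}{\frac{9491}{84}}\right) = \left(-363 - 2 i \sqrt{2}\right) \left(1697 - \frac{840}{9491}\right) = \left(-363 - 2 i \sqrt{2}\right) \frac{16105387}{9491} = - \frac{5846255481}{9491} - \frac{32210774 i \sqrt{2}}{9491}$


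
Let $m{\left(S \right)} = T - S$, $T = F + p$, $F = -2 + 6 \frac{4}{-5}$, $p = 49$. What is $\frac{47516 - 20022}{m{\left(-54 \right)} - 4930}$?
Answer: $- \frac{137470}{24169} \approx -5.6879$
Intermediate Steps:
$F = - \frac{34}{5}$ ($F = -2 + 6 \cdot 4 \left(- \frac{1}{5}\right) = -2 + 6 \left(- \frac{4}{5}\right) = -2 - \frac{24}{5} = - \frac{34}{5} \approx -6.8$)
$T = \frac{211}{5}$ ($T = - \frac{34}{5} + 49 = \frac{211}{5} \approx 42.2$)
$m{\left(S \right)} = \frac{211}{5} - S$
$\frac{47516 - 20022}{m{\left(-54 \right)} - 4930} = \frac{47516 - 20022}{\left(\frac{211}{5} - -54\right) - 4930} = \frac{27494}{\left(\frac{211}{5} + 54\right) - 4930} = \frac{27494}{\frac{481}{5} - 4930} = \frac{27494}{- \frac{24169}{5}} = 27494 \left(- \frac{5}{24169}\right) = - \frac{137470}{24169}$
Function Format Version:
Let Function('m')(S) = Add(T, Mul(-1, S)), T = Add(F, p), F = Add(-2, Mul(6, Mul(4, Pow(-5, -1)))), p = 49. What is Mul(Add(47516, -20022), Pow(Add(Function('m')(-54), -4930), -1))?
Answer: Rational(-137470, 24169) ≈ -5.6879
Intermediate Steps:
F = Rational(-34, 5) (F = Add(-2, Mul(6, Mul(4, Rational(-1, 5)))) = Add(-2, Mul(6, Rational(-4, 5))) = Add(-2, Rational(-24, 5)) = Rational(-34, 5) ≈ -6.8000)
T = Rational(211, 5) (T = Add(Rational(-34, 5), 49) = Rational(211, 5) ≈ 42.200)
Function('m')(S) = Add(Rational(211, 5), Mul(-1, S))
Mul(Add(47516, -20022), Pow(Add(Function('m')(-54), -4930), -1)) = Mul(Add(47516, -20022), Pow(Add(Add(Rational(211, 5), Mul(-1, -54)), -4930), -1)) = Mul(27494, Pow(Add(Add(Rational(211, 5), 54), -4930), -1)) = Mul(27494, Pow(Add(Rational(481, 5), -4930), -1)) = Mul(27494, Pow(Rational(-24169, 5), -1)) = Mul(27494, Rational(-5, 24169)) = Rational(-137470, 24169)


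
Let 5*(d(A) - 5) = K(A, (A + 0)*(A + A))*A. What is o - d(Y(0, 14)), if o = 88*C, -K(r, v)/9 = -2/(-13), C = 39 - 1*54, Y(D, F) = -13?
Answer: -6643/5 ≈ -1328.6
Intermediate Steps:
C = -15 (C = 39 - 54 = -15)
K(r, v) = -18/13 (K(r, v) = -(-18)/(-13) = -(-18)*(-1)/13 = -9*2/13 = -18/13)
d(A) = 5 - 18*A/65 (d(A) = 5 + (-18*A/13)/5 = 5 - 18*A/65)
o = -1320 (o = 88*(-15) = -1320)
o - d(Y(0, 14)) = -1320 - (5 - 18/65*(-13)) = -1320 - (5 + 18/5) = -1320 - 1*43/5 = -1320 - 43/5 = -6643/5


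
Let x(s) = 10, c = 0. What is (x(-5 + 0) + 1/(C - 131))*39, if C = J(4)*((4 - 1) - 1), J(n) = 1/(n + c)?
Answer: 33904/87 ≈ 389.70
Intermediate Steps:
J(n) = 1/n (J(n) = 1/(n + 0) = 1/n)
C = ½ (C = ((4 - 1) - 1)/4 = (3 - 1)/4 = (¼)*2 = ½ ≈ 0.50000)
(x(-5 + 0) + 1/(C - 131))*39 = (10 + 1/(½ - 131))*39 = (10 + 1/(-261/2))*39 = (10 - 2/261)*39 = (2608/261)*39 = 33904/87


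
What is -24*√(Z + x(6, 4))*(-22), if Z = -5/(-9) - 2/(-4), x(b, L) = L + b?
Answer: 88*√398 ≈ 1755.6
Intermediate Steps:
Z = 19/18 (Z = -5*(-⅑) - 2*(-¼) = 5/9 + ½ = 19/18 ≈ 1.0556)
-24*√(Z + x(6, 4))*(-22) = -24*√(19/18 + (4 + 6))*(-22) = -24*√(19/18 + 10)*(-22) = -4*√398*(-22) = 88*√398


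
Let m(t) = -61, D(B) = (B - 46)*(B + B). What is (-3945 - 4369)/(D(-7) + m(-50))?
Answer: -8314/681 ≈ -12.209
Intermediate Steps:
D(B) = 2*B*(-46 + B) (D(B) = (-46 + B)*(2*B) = 2*B*(-46 + B))
(-3945 - 4369)/(D(-7) + m(-50)) = (-3945 - 4369)/(2*(-7)*(-46 - 7) - 61) = -8314/(2*(-7)*(-53) - 61) = -8314/(742 - 61) = -8314/681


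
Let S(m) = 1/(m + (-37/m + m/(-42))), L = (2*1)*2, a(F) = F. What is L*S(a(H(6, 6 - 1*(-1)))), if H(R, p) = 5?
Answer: -840/529 ≈ -1.5879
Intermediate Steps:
L = 4 (L = 2*2 = 4)
S(m) = 1/(-37/m + 41*m/42) (S(m) = 1/(m + (-37/m + m*(-1/42))) = 1/(m + (-37/m - m/42)) = 1/(-37/m + 41*m/42))
L*S(a(H(6, 6 - 1*(-1)))) = 4*(42*5/(-1554 + 41*5²)) = 4*(42*5/(-1554 + 41*25)) = 4*(42*5/(-1554 + 1025)) = 4*(42*5/(-529)) = 4*(42*5*(-1/529)) = 4*(-210/529) = -840/529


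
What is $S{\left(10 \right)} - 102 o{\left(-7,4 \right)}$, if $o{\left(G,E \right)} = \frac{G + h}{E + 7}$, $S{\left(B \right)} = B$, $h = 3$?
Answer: $\frac{518}{11} \approx 47.091$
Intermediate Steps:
$o{\left(G,E \right)} = \frac{3 + G}{7 + E}$ ($o{\left(G,E \right)} = \frac{G + 3}{E + 7} = \frac{3 + G}{7 + E}$)
$S{\left(10 \right)} - 102 o{\left(-7,4 \right)} = 10 - 102 \frac{3 - 7}{7 + 4} = 10 - 102 \cdot \frac{1}{11} \left(-4\right) = 10 - - \frac{408}{11} = 10 + \frac{408}{11} = \frac{518}{11}$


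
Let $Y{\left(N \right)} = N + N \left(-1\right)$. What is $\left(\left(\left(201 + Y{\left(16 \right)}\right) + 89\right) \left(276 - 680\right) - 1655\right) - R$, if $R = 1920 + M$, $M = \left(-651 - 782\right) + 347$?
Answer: $-119649$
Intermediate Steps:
$M = -1086$ ($M = -1433 + 347 = -1086$)
$Y{\left(N \right)} = 0$ ($Y{\left(N \right)} = N - N = 0$)
$R = 834$ ($R = 1920 - 1086 = 834$)
$\left(\left(\left(201 + Y{\left(16 \right)}\right) + 89\right) \left(276 - 680\right) - 1655\right) - R = \left(\left(\left(201 + 0\right) + 89\right) \left(276 - 680\right) - 1655\right) - 834 = \left(\left(201 + 89\right) \left(-404\right) - 1655\right) - 834 = \left(290 \left(-404\right) - 1655\right) - 834 = \left(-117160 - 1655\right) - 834 = -118815 - 834 = -119649$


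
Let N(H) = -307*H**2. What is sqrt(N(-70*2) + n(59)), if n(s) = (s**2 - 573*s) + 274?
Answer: 2*I*sqrt(1511813) ≈ 2459.1*I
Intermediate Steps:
n(s) = 274 + s**2 - 573*s
sqrt(N(-70*2) + n(59)) = sqrt(-307*(-70*2)**2 + (274 + 59**2 - 573*59)) = sqrt(-307*(-140)**2 + (274 + 3481 - 33807)) = sqrt(-307*19600 - 30052) = sqrt(-6017200 - 30052) = sqrt(-6047252) = 2*I*sqrt(1511813)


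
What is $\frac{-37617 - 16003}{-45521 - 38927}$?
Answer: $\frac{1915}{3016} \approx 0.63495$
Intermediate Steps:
$\frac{-37617 - 16003}{-45521 - 38927} = - \frac{53620}{-84448} = \left(-53620\right) \left(- \frac{1}{84448}\right) = \frac{1915}{3016}$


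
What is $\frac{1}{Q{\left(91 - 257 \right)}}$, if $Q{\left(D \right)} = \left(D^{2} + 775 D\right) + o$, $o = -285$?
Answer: $- \frac{1}{101379} \approx -9.864 \cdot 10^{-6}$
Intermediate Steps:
$Q{\left(D \right)} = -285 + D^{2} + 775 D$ ($Q{\left(D \right)} = \left(D^{2} + 775 D\right) - 285 = -285 + D^{2} + 775 D$)
$\frac{1}{Q{\left(91 - 257 \right)}} = \frac{1}{-285 + \left(91 - 257\right)^{2} + 775 \left(91 - 257\right)} = \frac{1}{-285 + \left(-166\right)^{2} + 775 \left(-166\right)} = \frac{1}{-285 + 27556 - 128650} = \frac{1}{-101379} = - \frac{1}{101379}$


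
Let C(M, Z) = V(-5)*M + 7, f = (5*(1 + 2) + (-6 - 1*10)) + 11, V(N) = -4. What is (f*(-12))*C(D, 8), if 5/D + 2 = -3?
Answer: -1320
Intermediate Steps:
D = -1 (D = 5/(-2 - 3) = 5/(-5) = 5*(-1/5) = -1)
f = 10 (f = (5*3 + (-6 - 10)) + 11 = (15 - 16) + 11 = -1 + 11 = 10)
C(M, Z) = 7 - 4*M (C(M, Z) = -4*M + 7 = 7 - 4*M)
(f*(-12))*C(D, 8) = (10*(-12))*(7 - 4*(-1)) = -120*(7 + 4) = -120*11 = -1320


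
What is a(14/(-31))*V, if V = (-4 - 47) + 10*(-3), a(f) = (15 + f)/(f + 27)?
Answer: -36531/823 ≈ -44.388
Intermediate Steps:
a(f) = (15 + f)/(27 + f)
V = -81 (V = -51 - 30 = -81)
a(14/(-31))*V = ((15 + 14/(-31))/(27 + 14/(-31)))*(-81) = ((15 + 14*(-1/31))/(27 + 14*(-1/31)))*(-81) = ((15 - 14/31)/(27 - 14/31))*(-81) = ((451/31)/(823/31))*(-81) = ((31/823)*(451/31))*(-81) = (451/823)*(-81) = -36531/823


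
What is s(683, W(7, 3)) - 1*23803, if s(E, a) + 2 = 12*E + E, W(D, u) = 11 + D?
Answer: -14926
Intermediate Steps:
s(E, a) = -2 + 13*E (s(E, a) = -2 + (12*E + E) = -2 + 13*E)
s(683, W(7, 3)) - 1*23803 = (-2 + 13*683) - 1*23803 = (-2 + 8879) - 23803 = 8877 - 23803 = -14926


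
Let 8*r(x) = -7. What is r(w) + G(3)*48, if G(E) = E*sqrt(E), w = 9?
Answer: -7/8 + 144*sqrt(3) ≈ 248.54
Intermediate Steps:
r(x) = -7/8 (r(x) = (1/8)*(-7) = -7/8)
G(E) = E**(3/2)
r(w) + G(3)*48 = -7/8 + 3**(3/2)*48 = -7/8 + (3*sqrt(3))*48 = -7/8 + 144*sqrt(3)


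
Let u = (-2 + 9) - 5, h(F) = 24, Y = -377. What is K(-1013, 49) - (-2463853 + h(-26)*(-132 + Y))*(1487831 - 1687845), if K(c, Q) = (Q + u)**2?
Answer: -495248462365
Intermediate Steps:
u = 2 (u = 7 - 5 = 2)
K(c, Q) = (2 + Q)**2 (K(c, Q) = (Q + 2)**2 = (2 + Q)**2)
K(-1013, 49) - (-2463853 + h(-26)*(-132 + Y))*(1487831 - 1687845) = (2 + 49)**2 - (-2463853 + 24*(-132 - 377))*(1487831 - 1687845) = 51**2 - (-2463853 + 24*(-509))*(-200014) = 2601 - (-2463853 - 12216)*(-200014) = 2601 - (-2476069)*(-200014) = 2601 - 1*495248464966 = 2601 - 495248464966 = -495248462365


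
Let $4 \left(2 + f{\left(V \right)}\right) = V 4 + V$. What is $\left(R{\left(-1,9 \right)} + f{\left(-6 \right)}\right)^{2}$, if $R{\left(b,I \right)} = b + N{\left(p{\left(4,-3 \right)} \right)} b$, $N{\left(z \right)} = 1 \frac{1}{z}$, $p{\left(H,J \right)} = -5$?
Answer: $\frac{10609}{100} \approx 106.09$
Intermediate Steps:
$N{\left(z \right)} = \frac{1}{z}$
$R{\left(b,I \right)} = \frac{4 b}{5}$ ($R{\left(b,I \right)} = b + \frac{b}{-5} = b - \frac{b}{5} = \frac{4 b}{5}$)
$f{\left(V \right)} = -2 + \frac{5 V}{4}$ ($f{\left(V \right)} = -2 + \frac{V 4 + V}{4} = -2 + \frac{4 V + V}{4} = -2 + \frac{5 V}{4}$)
$\left(R{\left(-1,9 \right)} + f{\left(-6 \right)}\right)^{2} = \left(\frac{4}{5} \left(-1\right) + \left(-2 + \frac{5}{4} \left(-6\right)\right)\right)^{2} = \left(- \frac{4}{5} - \frac{19}{2}\right)^{2} = \left(- \frac{103}{10}\right)^{2} = \frac{10609}{100}$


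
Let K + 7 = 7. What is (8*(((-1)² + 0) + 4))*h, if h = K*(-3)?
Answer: 0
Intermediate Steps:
K = 0 (K = -7 + 7 = 0)
h = 0 (h = 0*(-3) = 0)
(8*(((-1)² + 0) + 4))*h = (8*(((-1)² + 0) + 4))*0 = (8*((1 + 0) + 4))*0 = (8*(1 + 4))*0 = (8*5)*0 = 40*0 = 0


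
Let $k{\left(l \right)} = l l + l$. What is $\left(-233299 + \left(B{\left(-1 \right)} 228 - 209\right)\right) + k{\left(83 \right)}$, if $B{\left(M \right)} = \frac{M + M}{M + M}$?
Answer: $-226308$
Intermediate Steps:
$B{\left(M \right)} = 1$ ($B{\left(M \right)} = \frac{2 M}{2 M} = 2 M \frac{1}{2 M} = 1$)
$k{\left(l \right)} = l + l^{2}$ ($k{\left(l \right)} = l^{2} + l = l + l^{2}$)
$\left(-233299 + \left(B{\left(-1 \right)} 228 - 209\right)\right) + k{\left(83 \right)} = \left(-233299 + \left(1 \cdot 228 - 209\right)\right) + 83 \left(1 + 83\right) = \left(-233299 + \left(228 - 209\right)\right) + 83 \cdot 84 = \left(-233299 + 19\right) + 6972 = -233280 + 6972 = -226308$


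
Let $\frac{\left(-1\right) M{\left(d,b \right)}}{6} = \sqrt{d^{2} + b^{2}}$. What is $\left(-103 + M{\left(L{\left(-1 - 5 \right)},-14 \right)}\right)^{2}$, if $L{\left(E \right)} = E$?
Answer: $18961 + 2472 \sqrt{58} \approx 37787.0$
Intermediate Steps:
$M{\left(d,b \right)} = - 6 \sqrt{b^{2} + d^{2}}$ ($M{\left(d,b \right)} = - 6 \sqrt{d^{2} + b^{2}} = - 6 \sqrt{b^{2} + d^{2}}$)
$\left(-103 + M{\left(L{\left(-1 - 5 \right)},-14 \right)}\right)^{2} = \left(-103 - 6 \sqrt{\left(-14\right)^{2} + \left(-1 - 5\right)^{2}}\right)^{2} = \left(-103 - 6 \sqrt{196 + \left(-1 - 5\right)^{2}}\right)^{2} = \left(-103 - 6 \sqrt{196 + \left(-6\right)^{2}}\right)^{2} = \left(-103 - 6 \sqrt{196 + 36}\right)^{2} = \left(-103 - 6 \sqrt{232}\right)^{2} = \left(-103 - 6 \cdot 2 \sqrt{58}\right)^{2} = \left(-103 - 12 \sqrt{58}\right)^{2}$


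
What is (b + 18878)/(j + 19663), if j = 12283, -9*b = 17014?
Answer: 76444/143757 ≈ 0.53176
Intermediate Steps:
b = -17014/9 (b = -⅑*17014 = -17014/9 ≈ -1890.4)
(b + 18878)/(j + 19663) = (-17014/9 + 18878)/(12283 + 19663) = (152888/9)/31946 = (152888/9)*(1/31946) = 76444/143757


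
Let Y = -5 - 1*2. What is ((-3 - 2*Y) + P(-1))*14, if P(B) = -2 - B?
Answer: 140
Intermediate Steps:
Y = -7 (Y = -5 - 2 = -7)
((-3 - 2*Y) + P(-1))*14 = ((-3 - 2*(-7)) + (-2 - 1*(-1)))*14 = ((-3 + 14) + (-2 + 1))*14 = (11 - 1)*14 = 10*14 = 140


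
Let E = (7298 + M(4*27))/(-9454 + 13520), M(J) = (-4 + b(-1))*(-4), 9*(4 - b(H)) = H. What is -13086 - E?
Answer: -239467381/18297 ≈ -13088.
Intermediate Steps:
b(H) = 4 - H/9
M(J) = -4/9 (M(J) = (-4 + (4 - ⅑*(-1)))*(-4) = (-4 + (4 + ⅑))*(-4) = (-4 + 37/9)*(-4) = (⅑)*(-4) = -4/9)
E = 32839/18297 (E = (7298 - 4/9)/(-9454 + 13520) = (65678/9)/4066 = (65678/9)*(1/4066) = 32839/18297 ≈ 1.7948)
-13086 - E = -13086 - 1*32839/18297 = -13086 - 32839/18297 = -239467381/18297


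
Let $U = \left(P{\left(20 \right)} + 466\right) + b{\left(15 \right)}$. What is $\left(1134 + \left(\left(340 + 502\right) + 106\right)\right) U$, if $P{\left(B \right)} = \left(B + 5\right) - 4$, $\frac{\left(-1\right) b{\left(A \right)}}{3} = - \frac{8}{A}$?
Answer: $\frac{5086326}{5} \approx 1.0173 \cdot 10^{6}$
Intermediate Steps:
$b{\left(A \right)} = \frac{24}{A}$ ($b{\left(A \right)} = - 3 \left(- \frac{8}{A}\right) = \frac{24}{A}$)
$P{\left(B \right)} = 1 + B$ ($P{\left(B \right)} = \left(5 + B\right) - 4 = 1 + B$)
$U = \frac{2443}{5}$ ($U = \left(\left(1 + 20\right) + 466\right) + \frac{24}{15} = \left(21 + 466\right) + 24 \cdot \frac{1}{15} = 487 + \frac{8}{5} = \frac{2443}{5} \approx 488.6$)
$\left(1134 + \left(\left(340 + 502\right) + 106\right)\right) U = \left(1134 + \left(\left(340 + 502\right) + 106\right)\right) \frac{2443}{5} = \left(1134 + \left(842 + 106\right)\right) \frac{2443}{5} = \left(1134 + 948\right) \frac{2443}{5} = 2082 \cdot \frac{2443}{5} = \frac{5086326}{5}$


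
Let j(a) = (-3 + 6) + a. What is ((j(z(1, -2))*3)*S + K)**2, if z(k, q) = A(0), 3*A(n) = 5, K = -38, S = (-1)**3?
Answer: 2704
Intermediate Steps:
S = -1
A(n) = 5/3 (A(n) = (1/3)*5 = 5/3)
z(k, q) = 5/3
j(a) = 3 + a
((j(z(1, -2))*3)*S + K)**2 = (((3 + 5/3)*3)*(-1) - 38)**2 = (((14/3)*3)*(-1) - 38)**2 = (14*(-1) - 38)**2 = (-14 - 38)**2 = (-52)**2 = 2704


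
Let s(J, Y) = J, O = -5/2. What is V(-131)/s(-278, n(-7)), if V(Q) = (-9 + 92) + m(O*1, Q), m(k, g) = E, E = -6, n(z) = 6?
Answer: -77/278 ≈ -0.27698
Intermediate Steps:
O = -5/2 (O = -5*½ = -5/2 ≈ -2.5000)
m(k, g) = -6
V(Q) = 77 (V(Q) = (-9 + 92) - 6 = 83 - 6 = 77)
V(-131)/s(-278, n(-7)) = 77/(-278) = 77*(-1/278) = -77/278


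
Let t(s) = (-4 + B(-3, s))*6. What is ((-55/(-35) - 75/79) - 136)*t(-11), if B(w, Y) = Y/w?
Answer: 149728/553 ≈ 270.76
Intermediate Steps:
t(s) = -24 - 2*s (t(s) = (-4 + s/(-3))*6 = (-4 + s*(-⅓))*6 = (-4 - s/3)*6 = -24 - 2*s)
((-55/(-35) - 75/79) - 136)*t(-11) = ((-55/(-35) - 75/79) - 136)*(-24 - 2*(-11)) = ((-55*(-1/35) - 75*1/79) - 136)*(-24 + 22) = ((11/7 - 75/79) - 136)*(-2) = (344/553 - 136)*(-2) = -74864/553*(-2) = 149728/553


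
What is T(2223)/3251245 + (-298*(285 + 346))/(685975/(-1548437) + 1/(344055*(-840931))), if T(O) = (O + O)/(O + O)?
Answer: 136945290445596399814923807331/322638526983387395199220 ≈ 4.2445e+5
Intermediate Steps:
T(O) = 1 (T(O) = (2*O)/((2*O)) = (2*O)*(1/(2*O)) = 1)
T(2223)/3251245 + (-298*(285 + 346))/(685975/(-1548437) + 1/(344055*(-840931))) = 1/3251245 + (-298*(285 + 346))/(685975/(-1548437) + 1/(344055*(-840931))) = 1*(1/3251245) + (-298*631)/(685975*(-1/1548437) + (1/344055)*(-1/840931)) = 1/3251245 - 188038/(-685975/1548437 - 1/289326515205) = 1/3251245 - 188038/(-198470756269298312/448003881224484585) = 1/3251245 - 188038*(-448003881224484585/198470756269298312) = 1/3251245 + 42120876908844816197115/99235378134649156 = 136945290445596399814923807331/322638526983387395199220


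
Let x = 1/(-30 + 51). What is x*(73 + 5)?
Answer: 26/7 ≈ 3.7143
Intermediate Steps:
x = 1/21 ≈ 0.047619
x*(73 + 5) = (73 + 5)/21 = (1/21)*78 = 26/7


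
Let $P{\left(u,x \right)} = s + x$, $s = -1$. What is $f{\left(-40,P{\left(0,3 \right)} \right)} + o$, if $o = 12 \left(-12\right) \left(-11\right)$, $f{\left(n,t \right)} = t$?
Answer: $1586$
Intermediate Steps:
$P{\left(u,x \right)} = -1 + x$
$o = 1584$ ($o = \left(-144\right) \left(-11\right) = 1584$)
$f{\left(-40,P{\left(0,3 \right)} \right)} + o = \left(-1 + 3\right) + 1584 = 2 + 1584 = 1586$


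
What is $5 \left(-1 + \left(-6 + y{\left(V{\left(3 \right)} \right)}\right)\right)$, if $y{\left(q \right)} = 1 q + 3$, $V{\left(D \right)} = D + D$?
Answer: $10$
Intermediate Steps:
$V{\left(D \right)} = 2 D$
$y{\left(q \right)} = 3 + q$ ($y{\left(q \right)} = q + 3 = 3 + q$)
$5 \left(-1 + \left(-6 + y{\left(V{\left(3 \right)} \right)}\right)\right) = 5 \left(-1 + \left(-6 + \left(3 + 2 \cdot 3\right)\right)\right) = 5 \left(-1 + \left(-6 + \left(3 + 6\right)\right)\right) = 5 \left(-1 + \left(-6 + 9\right)\right) = 5 \left(-1 + 3\right) = 5 \cdot 2 = 10$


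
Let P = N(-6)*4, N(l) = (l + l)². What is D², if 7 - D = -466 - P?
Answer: 1100401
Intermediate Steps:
N(l) = 4*l² (N(l) = (2*l)² = 4*l²)
P = 576 (P = (4*(-6)²)*4 = (4*36)*4 = 144*4 = 576)
D = 1049 (D = 7 - (-466 - 1*576) = 7 - (-466 - 576) = 7 - 1*(-1042) = 7 + 1042 = 1049)
D² = 1049² = 1100401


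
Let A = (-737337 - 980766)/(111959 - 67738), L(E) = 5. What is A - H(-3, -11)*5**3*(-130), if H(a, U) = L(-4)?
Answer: 3591238147/44221 ≈ 81211.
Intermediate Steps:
H(a, U) = 5
A = -1718103/44221 ≈ -38.853
A - H(-3, -11)*5**3*(-130) = -1718103/44221 - 5*5**3*(-130) = -1718103/44221 - 5*125*(-130) = -1718103/44221 - 625*(-130) = -1718103/44221 - 1*(-81250) = -1718103/44221 + 81250 = 3591238147/44221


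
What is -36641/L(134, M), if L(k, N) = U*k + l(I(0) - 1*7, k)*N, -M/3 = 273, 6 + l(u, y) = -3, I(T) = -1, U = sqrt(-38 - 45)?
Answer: -270080811/55821989 + 4909894*I*sqrt(83)/55821989 ≈ -4.8382 + 0.80132*I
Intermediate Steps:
U = I*sqrt(83) (U = sqrt(-83) = I*sqrt(83) ≈ 9.1104*I)
l(u, y) = -9 (l(u, y) = -6 - 3 = -9)
M = -819 (M = -3*273 = -819)
L(k, N) = -9*N + I*k*sqrt(83) (L(k, N) = (I*sqrt(83))*k - 9*N = I*k*sqrt(83) - 9*N = -9*N + I*k*sqrt(83))
-36641/L(134, M) = -36641/(-9*(-819) + I*134*sqrt(83)) = -36641/(7371 + 134*I*sqrt(83))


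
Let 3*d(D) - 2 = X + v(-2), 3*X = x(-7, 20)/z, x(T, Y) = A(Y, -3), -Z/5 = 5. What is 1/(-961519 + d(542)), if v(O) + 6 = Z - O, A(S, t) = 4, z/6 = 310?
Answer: -4185/4023994679 ≈ -1.0400e-6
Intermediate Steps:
Z = -25 (Z = -5*5 = -25)
z = 1860 (z = 6*310 = 1860)
x(T, Y) = 4
X = 1/1395 (X = (4/1860)/3 = (4*(1/1860))/3 = (⅓)*(1/465) = 1/1395 ≈ 0.00071685)
v(O) = -31 - O (v(O) = -6 + (-25 - O) = -31 - O)
d(D) = -37664/4185 (d(D) = ⅔ + (1/1395 + (-31 - 1*(-2)))/3 = ⅔ + (1/1395 + (-31 + 2))/3 = ⅔ + (1/1395 - 29)/3 = ⅔ + (⅓)*(-40454/1395) = ⅔ - 40454/4185 = -37664/4185)
1/(-961519 + d(542)) = 1/(-961519 - 37664/4185) = 1/(-4023994679/4185) = -4185/4023994679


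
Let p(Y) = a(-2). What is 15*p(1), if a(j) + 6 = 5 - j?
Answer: 15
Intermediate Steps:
a(j) = -1 - j (a(j) = -6 + (5 - j) = -1 - j)
p(Y) = 1 (p(Y) = -1 - 1*(-2) = -1 + 2 = 1)
15*p(1) = 15*1 = 15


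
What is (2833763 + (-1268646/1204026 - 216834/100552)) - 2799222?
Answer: 348449524049513/10088935196 ≈ 34538.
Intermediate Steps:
(2833763 + (-1268646/1204026 - 216834/100552)) - 2799222 = (2833763 + (-1268646*1/1204026 - 216834*1/100552)) - 2799222 = (2833763 + (-211441/200671 - 108417/50276)) - 2799222 = (2833763 - 32386555523/10088935196) - 2799222 = 28589618881267025/10088935196 - 2799222 = 348449524049513/10088935196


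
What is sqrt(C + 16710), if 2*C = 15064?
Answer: sqrt(24242) ≈ 155.70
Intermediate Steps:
C = 7532 (C = (1/2)*15064 = 7532)
sqrt(C + 16710) = sqrt(7532 + 16710) = sqrt(24242)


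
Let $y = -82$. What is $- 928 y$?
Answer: $76096$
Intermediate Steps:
$- 928 y = \left(-928\right) \left(-82\right) = 76096$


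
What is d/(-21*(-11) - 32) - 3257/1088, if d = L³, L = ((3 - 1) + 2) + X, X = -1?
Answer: -618767/216512 ≈ -2.8579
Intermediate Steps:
L = 3 (L = ((3 - 1) + 2) - 1 = (2 + 2) - 1 = 4 - 1 = 3)
d = 27 (d = 3³ = 27)
d/(-21*(-11) - 32) - 3257/1088 = 27/(-21*(-11) - 32) - 3257/1088 = 27/(231 - 32) - 3257*1/1088 = 27/199 - 3257/1088 = -618767/216512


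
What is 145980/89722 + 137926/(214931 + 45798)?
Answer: 25218107996/11696563669 ≈ 2.1560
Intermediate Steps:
145980/89722 + 137926/(214931 + 45798) = 145980*(1/89722) + 137926/260729 = 72990/44861 + 137926*(1/260729) = 72990/44861 + 137926/260729 = 25218107996/11696563669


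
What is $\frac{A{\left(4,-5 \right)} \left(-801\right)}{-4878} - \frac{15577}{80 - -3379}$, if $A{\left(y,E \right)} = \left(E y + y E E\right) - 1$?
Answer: $\frac{15877495}{1874778} \approx 8.469$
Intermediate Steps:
$A{\left(y,E \right)} = -1 + E y + y E^{2}$ ($A{\left(y,E \right)} = \left(E y + E y E\right) - 1 = \left(E y + y E^{2}\right) - 1 = -1 + E y + y E^{2}$)
$\frac{A{\left(4,-5 \right)} \left(-801\right)}{-4878} - \frac{15577}{80 - -3379} = \frac{\left(-1 - 20 + 4 \left(-5\right)^{2}\right) \left(-801\right)}{-4878} - \frac{15577}{80 - -3379} = \left(-1 - 20 + 4 \cdot 25\right) \left(-801\right) \left(- \frac{1}{4878}\right) - \frac{15577}{80 + 3379} = \left(-1 - 20 + 100\right) \left(-801\right) \left(- \frac{1}{4878}\right) - \frac{15577}{3459} = 79 \left(-801\right) \left(- \frac{1}{4878}\right) - \frac{15577}{3459} = \left(-63279\right) \left(- \frac{1}{4878}\right) - \frac{15577}{3459} = \frac{7031}{542} - \frac{15577}{3459} = \frac{15877495}{1874778}$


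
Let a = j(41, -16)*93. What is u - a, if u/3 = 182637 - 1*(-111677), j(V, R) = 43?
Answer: 878943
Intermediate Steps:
a = 3999 (a = 43*93 = 3999)
u = 882942 (u = 3*(182637 - 1*(-111677)) = 3*(182637 + 111677) = 3*294314 = 882942)
u - a = 882942 - 1*3999 = 882942 - 3999 = 878943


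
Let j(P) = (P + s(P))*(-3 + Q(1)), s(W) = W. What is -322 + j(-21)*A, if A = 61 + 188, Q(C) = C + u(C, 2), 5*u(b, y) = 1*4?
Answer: 61138/5 ≈ 12228.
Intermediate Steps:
u(b, y) = 4/5 (u(b, y) = (1*4)/5 = (1/5)*4 = 4/5)
Q(C) = 4/5 + C (Q(C) = C + 4/5 = 4/5 + C)
j(P) = -12*P/5 (j(P) = (P + P)*(-3 + (4/5 + 1)) = (2*P)*(-3 + 9/5) = (2*P)*(-6/5) = -12*P/5)
A = 249
-322 + j(-21)*A = -322 - 12/5*(-21)*249 = -322 + (252/5)*249 = -322 + 62748/5 = 61138/5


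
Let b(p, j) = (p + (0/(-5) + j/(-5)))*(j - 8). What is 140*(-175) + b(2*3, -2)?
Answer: -24564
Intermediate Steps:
b(p, j) = (-8 + j)*(p - j/5) (b(p, j) = (p + (0*(-⅕) + j*(-⅕)))*(-8 + j) = (p + (0 - j/5))*(-8 + j) = (p - j/5)*(-8 + j) = (-8 + j)*(p - j/5))
140*(-175) + b(2*3, -2) = 140*(-175) + (-16*3 - ⅕*(-2)² + (8/5)*(-2) - 4*3) = -24500 + (-8*6 - ⅕*4 - 16/5 - 2*6) = -24500 + (-48 - ⅘ - 16/5 - 12) = -24500 - 64 = -24564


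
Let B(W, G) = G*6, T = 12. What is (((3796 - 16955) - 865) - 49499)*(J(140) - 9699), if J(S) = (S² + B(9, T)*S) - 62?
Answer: -1265314637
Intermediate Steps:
B(W, G) = 6*G
J(S) = -62 + S² + 72*S (J(S) = (S² + (6*12)*S) - 62 = (S² + 72*S) - 62 = -62 + S² + 72*S)
(((3796 - 16955) - 865) - 49499)*(J(140) - 9699) = (((3796 - 16955) - 865) - 49499)*((-62 + 140² + 72*140) - 9699) = ((-13159 - 865) - 49499)*((-62 + 19600 + 10080) - 9699) = (-14024 - 49499)*(29618 - 9699) = -63523*19919 = -1265314637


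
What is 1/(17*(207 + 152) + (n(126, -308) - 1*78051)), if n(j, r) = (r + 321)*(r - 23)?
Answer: -1/76251 ≈ -1.3115e-5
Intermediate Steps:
n(j, r) = (-23 + r)*(321 + r) (n(j, r) = (321 + r)*(-23 + r) = (-23 + r)*(321 + r))
1/(17*(207 + 152) + (n(126, -308) - 1*78051)) = 1/(17*(207 + 152) + ((-7383 + (-308)**2 + 298*(-308)) - 1*78051)) = 1/(17*359 + ((-7383 + 94864 - 91784) - 78051)) = 1/(6103 + (-4303 - 78051)) = 1/(6103 - 82354) = 1/(-76251) = -1/76251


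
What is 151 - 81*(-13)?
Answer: 1204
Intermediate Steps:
151 - 81*(-13) = 151 + 1053 = 1204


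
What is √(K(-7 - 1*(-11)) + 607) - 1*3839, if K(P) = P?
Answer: -3839 + √611 ≈ -3814.3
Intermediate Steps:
√(K(-7 - 1*(-11)) + 607) - 1*3839 = √((-7 - 1*(-11)) + 607) - 1*3839 = √((-7 + 11) + 607) - 3839 = √(4 + 607) - 3839 = √611 - 3839 = -3839 + √611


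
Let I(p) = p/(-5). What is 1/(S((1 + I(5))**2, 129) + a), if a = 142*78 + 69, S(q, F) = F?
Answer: 1/11274 ≈ 8.8700e-5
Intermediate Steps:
I(p) = -p/5 (I(p) = p*(-1/5) = -p/5)
a = 11145 (a = 11076 + 69 = 11145)
1/(S((1 + I(5))**2, 129) + a) = 1/(129 + 11145) = 1/11274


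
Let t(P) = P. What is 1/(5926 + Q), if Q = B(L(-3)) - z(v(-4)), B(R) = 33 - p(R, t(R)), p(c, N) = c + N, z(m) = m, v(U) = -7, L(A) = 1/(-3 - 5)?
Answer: 4/23865 ≈ 0.00016761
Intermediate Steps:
L(A) = -⅛ (L(A) = 1/(-8) = -⅛)
p(c, N) = N + c
B(R) = 33 - 2*R (B(R) = 33 - (R + R) = 33 - 2*R)
Q = 161/4 (Q = (33 - 2*(-⅛)) - 1*(-7) = (33 + ¼) + 7 = 133/4 + 7 = 161/4 ≈ 40.250)
1/(5926 + Q) = 1/(5926 + 161/4) = 1/(23865/4) = 4/23865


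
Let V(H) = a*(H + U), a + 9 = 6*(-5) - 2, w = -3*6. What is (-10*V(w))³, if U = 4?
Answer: -189119224000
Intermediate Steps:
w = -18
a = -41 (a = -9 + (6*(-5) - 2) = -9 + (-30 - 2) = -9 - 32 = -41)
V(H) = -164 - 41*H (V(H) = -41*(H + 4) = -41*(4 + H) = -164 - 41*H)
(-10*V(w))³ = (-10*(-164 - 41*(-18)))³ = (-10*(-164 + 738))³ = (-10*574)³ = (-5740)³ = -189119224000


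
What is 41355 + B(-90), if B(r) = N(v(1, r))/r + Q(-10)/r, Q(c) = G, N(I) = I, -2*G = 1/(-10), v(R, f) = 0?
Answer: 74438999/1800 ≈ 41355.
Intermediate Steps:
G = 1/20 (G = -½/(-10) = -½*(-⅒) = 1/20 ≈ 0.050000)
Q(c) = 1/20
B(r) = 1/(20*r) (B(r) = 0/r + 1/(20*r) = 0 + 1/(20*r) = 1/(20*r))
41355 + B(-90) = 41355 + (1/20)/(-90) = 41355 + (1/20)*(-1/90) = 41355 - 1/1800 = 74438999/1800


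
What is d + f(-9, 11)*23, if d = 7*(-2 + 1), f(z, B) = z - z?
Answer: -7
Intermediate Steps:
f(z, B) = 0
d = -7 (d = 7*(-1) = -7)
d + f(-9, 11)*23 = -7 + 0*23 = -7 + 0 = -7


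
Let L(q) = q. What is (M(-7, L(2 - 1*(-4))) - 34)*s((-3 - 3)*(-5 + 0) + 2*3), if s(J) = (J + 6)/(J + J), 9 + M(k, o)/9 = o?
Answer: -427/12 ≈ -35.583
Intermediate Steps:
M(k, o) = -81 + 9*o
s(J) = (6 + J)/(2*J) (s(J) = (6 + J)/((2*J)) = (6 + J)*(1/(2*J)) = (6 + J)/(2*J))
(M(-7, L(2 - 1*(-4))) - 34)*s((-3 - 3)*(-5 + 0) + 2*3) = ((-81 + 9*(2 - 1*(-4))) - 34)*((6 + ((-3 - 3)*(-5 + 0) + 2*3))/(2*((-3 - 3)*(-5 + 0) + 2*3))) = ((-81 + 9*(2 + 4)) - 34)*((6 + (-6*(-5) + 6))/(2*(-6*(-5) + 6))) = ((-81 + 9*6) - 34)*((6 + (30 + 6))/(2*(30 + 6))) = ((-81 + 54) - 34)*((½)*(6 + 36)/36) = (-27 - 34)*((½)*(1/36)*42) = -61*7/12 = -427/12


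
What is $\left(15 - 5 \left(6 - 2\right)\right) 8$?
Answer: $-40$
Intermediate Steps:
$\left(15 - 5 \left(6 - 2\right)\right) 8 = \left(15 - 20\right) 8 = \left(-5\right) 8 = -40$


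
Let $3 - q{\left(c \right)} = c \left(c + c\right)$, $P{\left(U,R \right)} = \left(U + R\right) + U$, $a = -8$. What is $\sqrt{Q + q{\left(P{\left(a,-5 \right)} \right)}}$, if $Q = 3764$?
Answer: $\sqrt{2885} \approx 53.712$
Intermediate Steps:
$P{\left(U,R \right)} = R + 2 U$ ($P{\left(U,R \right)} = \left(R + U\right) + U = R + 2 U$)
$q{\left(c \right)} = 3 - 2 c^{2}$ ($q{\left(c \right)} = 3 - c \left(c + c\right) = 3 - c 2 c = 3 - 2 c^{2}$)
$\sqrt{Q + q{\left(P{\left(a,-5 \right)} \right)}} = \sqrt{3764 + \left(3 - 2 \left(-5 + 2 \left(-8\right)\right)^{2}\right)} = \sqrt{3764 + \left(3 - 2 \left(-5 - 16\right)^{2}\right)} = \sqrt{3764 + \left(3 - 2 \left(-21\right)^{2}\right)} = \sqrt{3764 + \left(3 - 882\right)} = \sqrt{3764 - 879} = \sqrt{2885}$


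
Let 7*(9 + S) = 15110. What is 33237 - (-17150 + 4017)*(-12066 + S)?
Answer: -911394536/7 ≈ -1.3020e+8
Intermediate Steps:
S = 15047/7 (S = -9 + (⅐)*15110 = -9 + 15110/7 = 15047/7 ≈ 2149.6)
33237 - (-17150 + 4017)*(-12066 + S) = 33237 - (-17150 + 4017)*(-12066 + 15047/7) = 33237 - (-13133)*(-69415)/7 = 33237 - 1*911627195/7 = 33237 - 911627195/7 = -911394536/7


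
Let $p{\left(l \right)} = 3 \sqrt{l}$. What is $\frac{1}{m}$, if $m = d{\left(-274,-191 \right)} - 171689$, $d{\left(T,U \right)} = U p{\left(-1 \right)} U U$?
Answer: $- \frac{171689}{436990513566490} + \frac{20903613 i}{436990513566490} \approx -3.9289 \cdot 10^{-10} + 4.7835 \cdot 10^{-8} i$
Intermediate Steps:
$d{\left(T,U \right)} = 3 i U^{3}$ ($d{\left(T,U \right)} = U 3 \sqrt{-1} U U = U 3 i U U = 3 i U U U = 3 i U^{2} U = 3 i U^{3}$)
$m = -171689 - 20903613 i$ ($m = 3 i \left(-191\right)^{3} - 171689 = 3 i \left(-6967871\right) - 171689 = - 20903613 i - 171689 = -171689 - 20903613 i \approx -1.7169 \cdot 10^{5} - 2.0904 \cdot 10^{7} i$)
$\frac{1}{m} = \frac{1}{-171689 - 20903613 i} = \frac{-171689 + 20903613 i}{436990513566490}$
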